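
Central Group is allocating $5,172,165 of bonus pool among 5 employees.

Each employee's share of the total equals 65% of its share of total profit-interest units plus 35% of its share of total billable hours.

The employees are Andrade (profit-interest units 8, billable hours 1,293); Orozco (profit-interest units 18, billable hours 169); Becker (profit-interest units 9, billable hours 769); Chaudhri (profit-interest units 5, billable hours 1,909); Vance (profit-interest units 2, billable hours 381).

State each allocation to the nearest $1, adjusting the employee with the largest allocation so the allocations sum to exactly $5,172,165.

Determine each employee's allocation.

Andrade: $1,158,095 · Orozco: $1,508,487 · Becker: $1,028,325 · Chaudhri: $1,164,611 · Vance: $312,647

Totals — profit-interest units 42, billable hours 4,521.
Combined weights (65% profit-interest units + 35% billable hours): Andrade 0.2239; Orozco 0.2917; Becker 0.1988; Chaudhri 0.2252; Vance 0.0604.
Unrounded shares: Andrade 1,158,094.60; Orozco 1,508,486.84; Becker 1,028,324.69; Chaudhri 1,164,611.49; Vance 312,647.38.
At nearest $1: Andrade $1,158,095; Orozco $1,508,487; Becker $1,028,325; Chaudhri $1,164,611; Vance $312,647. Sum = $5,172,165.
Sum already equals the total — no adjustment.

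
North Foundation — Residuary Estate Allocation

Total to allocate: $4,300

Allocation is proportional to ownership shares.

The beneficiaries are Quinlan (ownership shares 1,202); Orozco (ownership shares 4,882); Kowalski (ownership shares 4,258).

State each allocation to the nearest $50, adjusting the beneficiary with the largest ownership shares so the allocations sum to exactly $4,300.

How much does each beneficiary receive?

Quinlan: $500; Orozco: $2,050; Kowalski: $1,750

Ownership shares total: 1,202 + 4,882 + 4,258 = 10,342.
Proportional shares: Quinlan 499.77; Orozco 2,029.84; Kowalski 1,770.39.
After rounding ($50): Quinlan $500; Orozco $2,050; Kowalski $1,750. Sum = $4,300.
Rounded total matches; no reconciliation needed.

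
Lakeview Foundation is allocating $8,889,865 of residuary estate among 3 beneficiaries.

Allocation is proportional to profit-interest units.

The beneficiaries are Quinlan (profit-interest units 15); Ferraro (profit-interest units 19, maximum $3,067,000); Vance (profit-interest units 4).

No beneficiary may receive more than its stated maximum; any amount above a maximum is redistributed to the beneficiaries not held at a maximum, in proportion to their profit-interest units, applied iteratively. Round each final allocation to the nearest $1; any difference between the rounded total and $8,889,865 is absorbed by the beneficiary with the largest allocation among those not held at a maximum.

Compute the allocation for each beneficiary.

Profit-interest units total: 38.
Proportional shares (ignoring caps): Quinlan 3,509,157.24; Ferraro 4,444,932.50; Vance 935,775.26.
Capped: Ferraro ($3,067,000); balance $5,822,865 reallocated over remaining profit-interest units 19.
Redistributed shares: Quinlan 4,596,998.68 → $4,596,999; Vance 1,225,866.32 → $1,225,866.

Quinlan: $4,596,999 · Ferraro: $3,067,000 · Vance: $1,225,866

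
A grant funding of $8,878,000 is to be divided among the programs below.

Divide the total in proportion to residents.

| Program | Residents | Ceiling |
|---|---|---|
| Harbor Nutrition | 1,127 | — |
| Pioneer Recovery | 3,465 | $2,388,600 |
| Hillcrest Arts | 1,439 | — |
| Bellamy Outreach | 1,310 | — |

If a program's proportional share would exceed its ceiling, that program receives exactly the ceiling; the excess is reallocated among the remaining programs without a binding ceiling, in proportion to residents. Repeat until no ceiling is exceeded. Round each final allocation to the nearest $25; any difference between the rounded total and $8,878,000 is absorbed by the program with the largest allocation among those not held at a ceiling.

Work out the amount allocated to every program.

Harbor Nutrition: $1,886,875 | Pioneer Recovery: $2,388,600 | Hillcrest Arts: $2,409,250 | Bellamy Outreach: $2,193,275

Residents total: 7,341.
Pro-rata shares before constraints: Harbor Nutrition 1,362,962.27; Pioneer Recovery 4,190,474.05; Hillcrest Arts 1,740,286.34; Bellamy Outreach 1,584,277.35.
Capped: Pioneer Recovery ($2,388,600); residual $6,489,400 reallocated over remaining residents 3,876.
Redistributed shares: Harbor Nutrition 1,886,881.79 → $1,886,875; Hillcrest Arts 2,409,248.35 → $2,409,250; Bellamy Outreach 2,193,269.87 → $2,193,275.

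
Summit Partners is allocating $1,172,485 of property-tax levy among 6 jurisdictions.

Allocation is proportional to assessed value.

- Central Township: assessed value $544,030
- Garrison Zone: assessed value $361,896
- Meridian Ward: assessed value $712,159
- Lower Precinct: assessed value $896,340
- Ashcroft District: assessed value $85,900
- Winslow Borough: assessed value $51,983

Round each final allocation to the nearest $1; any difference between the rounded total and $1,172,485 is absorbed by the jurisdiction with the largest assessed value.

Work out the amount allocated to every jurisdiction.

Total assessed value = 2,652,308.
Proportional shares: Central Township 544,030/2,652,308 × $1,172,485 = 240,495.08; Garrison Zone 361,896/2,652,308 × $1,172,485 = 159,980.53; Meridian Ward 712,159/2,652,308 × $1,172,485 = 314,818.54; Lower Precinct 896,340/2,652,308 × $1,172,485 = 396,238.00; Ashcroft District 85,900/2,652,308 × $1,172,485 = 37,973.14; Winslow Borough 51,983/2,652,308 × $1,172,485 = 22,979.72.
Rounded to nearest $1: Central Township $240,495; Garrison Zone $159,981; Meridian Ward $314,819; Lower Precinct $396,238; Ashcroft District $37,973; Winslow Borough $22,980. Sum = $1,172,486.
Difference $1,172,485 − $1,172,486 = −$1 applied to largest assessed value (Lower Precinct): Lower Precinct becomes $396,237.

Central Township: $240,495; Garrison Zone: $159,981; Meridian Ward: $314,819; Lower Precinct: $396,237; Ashcroft District: $37,973; Winslow Borough: $22,980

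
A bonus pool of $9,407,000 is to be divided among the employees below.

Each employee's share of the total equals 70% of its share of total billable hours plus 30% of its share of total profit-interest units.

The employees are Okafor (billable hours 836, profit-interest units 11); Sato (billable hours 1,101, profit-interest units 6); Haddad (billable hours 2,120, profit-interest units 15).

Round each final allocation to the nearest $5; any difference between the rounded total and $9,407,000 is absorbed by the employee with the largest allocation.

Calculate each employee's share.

Okafor: $2,327,005 | Sato: $2,316,170 | Haddad: $4,763,825

Totals — billable hours 4,057, profit-interest units 32.
Composite weights (70% billable hours + 30% profit-interest units): Okafor 0.2474; Sato 0.2462; Haddad 0.5064.
Raw shares: Okafor 2,327,005.03; Sato 2,316,172.32; Haddad 4,763,822.65.
At nearest $5: Okafor $2,327,005; Sato $2,316,170; Haddad $4,763,825. Sum = $9,407,000.
Rounded total matches; no reconciliation needed.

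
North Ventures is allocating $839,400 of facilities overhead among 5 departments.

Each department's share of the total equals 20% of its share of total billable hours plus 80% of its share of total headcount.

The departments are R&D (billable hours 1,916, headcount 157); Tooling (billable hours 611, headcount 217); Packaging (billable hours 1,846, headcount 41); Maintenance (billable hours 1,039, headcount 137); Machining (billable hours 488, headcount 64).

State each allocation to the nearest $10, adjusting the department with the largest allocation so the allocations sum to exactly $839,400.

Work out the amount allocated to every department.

Totals — billable hours 5,900, headcount 616.
Blended shares (20% billable hours + 80% headcount): R&D 0.2688; Tooling 0.3025; Packaging 0.1158; Maintenance 0.2131; Machining 0.0997.
Unrounded shares: R&D 225,668.71; Tooling 253,943.72; Packaging 97,221.85; Maintenance 178,911.74; Machining 83,653.98.
Rounded to nearest $10: R&D $225,670; Tooling $253,940; Packaging $97,220; Maintenance $178,910; Machining $83,650. Sum = $839,390.
Difference $839,400 − $839,390 = +$10 applied to largest allocation (Tooling): Tooling becomes $253,950.

R&D: $225,670 | Tooling: $253,950 | Packaging: $97,220 | Maintenance: $178,910 | Machining: $83,650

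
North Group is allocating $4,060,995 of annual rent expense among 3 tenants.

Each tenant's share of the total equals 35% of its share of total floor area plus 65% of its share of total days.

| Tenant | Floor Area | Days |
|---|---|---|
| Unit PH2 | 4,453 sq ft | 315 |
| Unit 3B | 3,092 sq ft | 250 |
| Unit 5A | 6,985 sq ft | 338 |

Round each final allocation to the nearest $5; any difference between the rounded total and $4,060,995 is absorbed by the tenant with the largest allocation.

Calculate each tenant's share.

Unit PH2: $1,356,405; Unit 3B: $1,033,265; Unit 5A: $1,671,325

Floor area total 14,530; days total 903.
Combined weights (35% floor area + 65% days): Unit PH2 0.3340; Unit 3B 0.2544; Unit 5A 0.4116.
Proportional shares: Unit PH2 1,356,406.71; Unit 3B 1,033,263.68; Unit 5A 1,671,324.60.
After rounding ($5): Unit PH2 $1,356,405; Unit 3B $1,033,265; Unit 5A $1,671,325. Sum = $4,060,995.
Sum already equals the total — no adjustment.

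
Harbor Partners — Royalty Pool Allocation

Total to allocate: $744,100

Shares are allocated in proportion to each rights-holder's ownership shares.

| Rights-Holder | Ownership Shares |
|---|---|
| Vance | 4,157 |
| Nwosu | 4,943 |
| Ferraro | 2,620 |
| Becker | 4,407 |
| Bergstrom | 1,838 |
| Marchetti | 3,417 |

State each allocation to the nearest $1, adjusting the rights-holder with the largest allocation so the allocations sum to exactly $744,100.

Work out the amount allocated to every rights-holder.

Vance: $144,665 · Nwosu: $172,017 · Ferraro: $91,177 · Becker: $153,365 · Bergstrom: $63,963 · Marchetti: $118,913

Total ownership shares = 21,382.
Raw shares: Vance 4,157/21,382 × $744,100 = 144,664.84; Nwosu 4,943/21,382 × $744,100 = 172,017.88; Ferraro 2,620/21,382 × $744,100 = 91,176.78; Becker 4,407/21,382 × $744,100 = 153,364.92; Bergstrom 1,838/21,382 × $744,100 = 63,962.95; Marchetti 3,417/21,382 × $744,100 = 118,912.62.
After rounding ($1): Vance $144,665; Nwosu $172,018; Ferraro $91,177; Becker $153,365; Bergstrom $63,963; Marchetti $118,913. Sum = $744,101.
Difference $744,100 − $744,101 = −$1 applied to largest allocation (Nwosu): Nwosu becomes $172,017.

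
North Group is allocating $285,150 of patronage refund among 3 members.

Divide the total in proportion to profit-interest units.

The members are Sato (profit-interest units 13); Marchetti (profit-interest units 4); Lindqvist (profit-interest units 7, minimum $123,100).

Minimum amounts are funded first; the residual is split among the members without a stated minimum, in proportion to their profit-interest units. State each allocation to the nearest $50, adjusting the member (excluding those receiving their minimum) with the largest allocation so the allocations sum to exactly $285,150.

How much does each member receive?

Sato: $123,900 · Marchetti: $38,150 · Lindqvist: $123,100

Guaranteed amounts: Lindqvist $123,100. Remaining pool $162,050.
Remaining pool split over remaining profit-interest units 17: Sato 123,920.59 → $123,900; Marchetti 38,129.41 → $38,150.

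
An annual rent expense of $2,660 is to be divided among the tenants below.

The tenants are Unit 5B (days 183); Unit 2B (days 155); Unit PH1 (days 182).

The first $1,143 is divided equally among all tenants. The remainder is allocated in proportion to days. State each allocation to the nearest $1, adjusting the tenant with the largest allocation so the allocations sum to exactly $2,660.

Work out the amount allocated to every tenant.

Unit 5B: $915 · Unit 2B: $833 · Unit PH1: $912

$1,143 shared equally gives $381 per tenant.
Remainder $1,517 by days (total 520): Unit 5B 533.87 → $534; Unit 2B 452.18 → $452; Unit PH1 530.95 → $531.
Totals: Unit 5B $381 + $534 = $915; Unit 2B $381 + $452 = $833; Unit PH1 $381 + $531 = $912.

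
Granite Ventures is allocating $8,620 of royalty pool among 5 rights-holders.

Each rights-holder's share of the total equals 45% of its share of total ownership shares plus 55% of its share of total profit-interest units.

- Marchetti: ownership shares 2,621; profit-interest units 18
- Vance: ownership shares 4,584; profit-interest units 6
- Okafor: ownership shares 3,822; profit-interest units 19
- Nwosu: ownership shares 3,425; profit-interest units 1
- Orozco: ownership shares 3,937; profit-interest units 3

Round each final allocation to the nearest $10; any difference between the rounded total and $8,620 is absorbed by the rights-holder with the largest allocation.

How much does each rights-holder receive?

Ownership shares total 18,389; profit-interest units total 47.
Blended shares (45% ownership shares + 55% profit-interest units): Marchetti 0.2748; Vance 0.1824; Okafor 0.3159; Nwosu 0.0955; Orozco 0.1314.
Raw shares: Marchetti 2,368.58; Vance 1,572.19; Okafor 2,722.79; Nwosu 823.35; Orozco 1,133.09.
At nearest $10: Marchetti $2,370; Vance $1,570; Okafor $2,720; Nwosu $820; Orozco $1,130. Sum = $8,610.
Difference $8,620 − $8,610 = +$10 applied to largest allocation (Okafor): Okafor becomes $2,730.

Marchetti: $2,370; Vance: $1,570; Okafor: $2,730; Nwosu: $820; Orozco: $1,130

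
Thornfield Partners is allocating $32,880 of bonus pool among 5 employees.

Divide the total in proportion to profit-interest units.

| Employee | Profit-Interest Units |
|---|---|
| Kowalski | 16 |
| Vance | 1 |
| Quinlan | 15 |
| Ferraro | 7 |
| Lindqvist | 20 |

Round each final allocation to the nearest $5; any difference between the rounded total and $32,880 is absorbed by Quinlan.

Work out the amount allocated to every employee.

Combined profit-interest units = 59.
Proportional shares: Kowalski 16/59 × $32,880 = 8,916.61; Vance 1/59 × $32,880 = 557.29; Quinlan 15/59 × $32,880 = 8,359.32; Ferraro 7/59 × $32,880 = 3,901.02; Lindqvist 20/59 × $32,880 = 11,145.76.
Rounded to nearest $5: Kowalski $8,915; Vance $555; Quinlan $8,360; Ferraro $3,900; Lindqvist $11,145. Sum = $32,875.
Difference $32,880 − $32,875 = +$5 applied to Quinlan: Quinlan becomes $8,365.

Kowalski: $8,915 · Vance: $555 · Quinlan: $8,365 · Ferraro: $3,900 · Lindqvist: $11,145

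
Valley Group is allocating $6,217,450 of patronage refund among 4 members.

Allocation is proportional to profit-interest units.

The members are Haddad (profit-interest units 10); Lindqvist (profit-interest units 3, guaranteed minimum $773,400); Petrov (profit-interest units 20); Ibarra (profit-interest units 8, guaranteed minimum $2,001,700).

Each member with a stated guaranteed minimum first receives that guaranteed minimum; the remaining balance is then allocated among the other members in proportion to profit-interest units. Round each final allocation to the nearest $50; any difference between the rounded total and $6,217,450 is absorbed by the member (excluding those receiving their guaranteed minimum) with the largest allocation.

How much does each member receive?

Haddad: $1,147,450; Lindqvist: $773,400; Petrov: $2,294,900; Ibarra: $2,001,700

Minimums first: Lindqvist $773,400; Ibarra $2,001,700. Remaining pool $3,442,350.
Remaining pool split over remaining profit-interest units 30: Haddad 1,147,450.00 → $1,147,450; Petrov 2,294,900.00 → $2,294,900.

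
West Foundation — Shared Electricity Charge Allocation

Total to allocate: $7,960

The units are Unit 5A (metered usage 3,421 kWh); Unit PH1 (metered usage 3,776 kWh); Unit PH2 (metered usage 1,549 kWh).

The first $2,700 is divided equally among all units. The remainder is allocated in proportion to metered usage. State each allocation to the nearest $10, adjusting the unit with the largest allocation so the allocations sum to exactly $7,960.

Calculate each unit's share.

$2,700 shared equally gives $900 per unit.
Remainder $5,260 by metered usage (total 8,746): Unit 5A 2,057.45 → $2,060; Unit PH1 2,270.95 → $2,270; Unit PH2 931.60 → $930.
Totals: Unit 5A $900 + $2,060 = $2,960; Unit PH1 $900 + $2,270 = $3,170; Unit PH2 $900 + $930 = $1,830.

Unit 5A: $2,960 | Unit PH1: $3,170 | Unit PH2: $1,830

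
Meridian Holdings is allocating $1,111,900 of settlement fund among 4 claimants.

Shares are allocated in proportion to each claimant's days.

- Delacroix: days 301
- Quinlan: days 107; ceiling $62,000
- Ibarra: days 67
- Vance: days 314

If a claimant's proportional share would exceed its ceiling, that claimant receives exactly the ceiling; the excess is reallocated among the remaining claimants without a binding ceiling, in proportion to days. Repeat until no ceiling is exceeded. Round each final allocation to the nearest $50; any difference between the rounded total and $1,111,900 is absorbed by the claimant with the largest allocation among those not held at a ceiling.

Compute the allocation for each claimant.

Sum of days: 789.
Unconstrained shares: Delacroix 424,184.92; Quinlan 150,789.99; Ibarra 94,419.90; Vance 442,505.20.
Capped: Quinlan ($62,000); residual $1,049,900 reallocated over remaining days 682.
Shares after redistribution: Delacroix 463,372.29 → $463,350; Ibarra 103,142.67 → $103,150; Vance 483,385.04 → $483,400.

Delacroix: $463,350 | Quinlan: $62,000 | Ibarra: $103,150 | Vance: $483,400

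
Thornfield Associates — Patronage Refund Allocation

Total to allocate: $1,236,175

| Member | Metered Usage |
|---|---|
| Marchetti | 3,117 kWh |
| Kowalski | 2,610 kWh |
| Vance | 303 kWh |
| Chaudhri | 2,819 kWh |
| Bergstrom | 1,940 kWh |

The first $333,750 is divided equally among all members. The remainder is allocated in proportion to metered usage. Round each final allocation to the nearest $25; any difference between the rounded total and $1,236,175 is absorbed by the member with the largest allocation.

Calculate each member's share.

$333,750 shared equally gives $66,750 per member.
Remainder $902,425 by metered usage (total 10,789): Marchetti 260,715.43 → $260,725; Kowalski 218,308.39 → $218,300; Vance 25,343.85 → $25,350; Chaudhri 235,789.79 → $235,800; Bergstrom 162,267.54 → $162,275.
Rounding difference −$25 on remainder applied to Marchetti.
Totals: Marchetti $66,750 + $260,700 = $327,450; Kowalski $66,750 + $218,300 = $285,050; Vance $66,750 + $25,350 = $92,100; Chaudhri $66,750 + $235,800 = $302,550; Bergstrom $66,750 + $162,275 = $229,025.

Marchetti: $327,450 · Kowalski: $285,050 · Vance: $92,100 · Chaudhri: $302,550 · Bergstrom: $229,025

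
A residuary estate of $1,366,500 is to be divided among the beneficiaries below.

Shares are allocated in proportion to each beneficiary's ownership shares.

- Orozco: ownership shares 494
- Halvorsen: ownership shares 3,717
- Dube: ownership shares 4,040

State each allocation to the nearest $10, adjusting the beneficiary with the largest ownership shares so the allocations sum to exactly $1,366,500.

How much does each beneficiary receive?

Ownership shares total: 494 + 3,717 + 4,040 = 8,251.
Unrounded shares: Orozco 81,814.45; Halvorsen 615,595.75; Dube 669,089.81.
At nearest $10: Orozco $81,810; Halvorsen $615,600; Dube $669,090. Sum = $1,366,500.
Sum already equals the total — no adjustment.

Orozco: $81,810 · Halvorsen: $615,600 · Dube: $669,090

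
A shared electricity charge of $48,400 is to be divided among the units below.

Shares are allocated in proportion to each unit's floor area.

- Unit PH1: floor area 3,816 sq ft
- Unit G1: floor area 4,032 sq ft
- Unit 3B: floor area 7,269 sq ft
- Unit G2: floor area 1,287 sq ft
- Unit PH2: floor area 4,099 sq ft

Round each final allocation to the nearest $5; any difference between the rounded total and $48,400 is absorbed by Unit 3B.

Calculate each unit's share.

Sum of floor area: 20,503.
Unrounded shares: Unit PH1 3,816/20,503 × $48,400 = 9,008.16; Unit G1 4,032/20,503 × $48,400 = 9,518.06; Unit 3B 7,269/20,503 × $48,400 = 17,159.42; Unit G2 1,287/20,503 × $48,400 = 3,038.13; Unit PH2 4,099/20,503 × $48,400 = 9,676.22.
At nearest $5: Unit PH1 $9,010; Unit G1 $9,520; Unit 3B $17,160; Unit G2 $3,040; Unit PH2 $9,675. Sum = $48,405.
Difference $48,400 − $48,405 = −$5 applied to Unit 3B: Unit 3B becomes $17,155.

Unit PH1: $9,010 · Unit G1: $9,520 · Unit 3B: $17,155 · Unit G2: $3,040 · Unit PH2: $9,675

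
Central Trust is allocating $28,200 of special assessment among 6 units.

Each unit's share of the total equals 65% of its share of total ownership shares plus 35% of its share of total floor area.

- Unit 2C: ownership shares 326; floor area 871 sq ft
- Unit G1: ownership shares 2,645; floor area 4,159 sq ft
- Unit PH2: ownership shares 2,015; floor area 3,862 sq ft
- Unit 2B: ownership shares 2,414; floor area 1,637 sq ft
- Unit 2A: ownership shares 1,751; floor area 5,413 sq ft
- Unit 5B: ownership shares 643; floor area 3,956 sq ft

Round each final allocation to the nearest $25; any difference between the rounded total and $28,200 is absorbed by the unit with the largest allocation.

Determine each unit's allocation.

Totals — ownership shares 9,794, floor area 19,898.
Blended shares (65% ownership shares + 35% floor area): Unit 2C 0.0370; Unit G1 0.2487; Unit PH2 0.2017; Unit 2B 0.1890; Unit 2A 0.2114; Unit 5B 0.1123.
Unrounded shares: Unit 2C 1,042.17; Unit G1 7,013.25; Unit PH2 5,686.85; Unit 2B 5,329.93; Unit 2A 5,962.10; Unit 5B 3,165.70.
After rounding ($25): Unit 2C $1,050; Unit G1 $7,025; Unit PH2 $5,675; Unit 2B $5,325; Unit 2A $5,950; Unit 5B $3,175. Sum = $28,200.
Rounded total matches; no reconciliation needed.

Unit 2C: $1,050 | Unit G1: $7,025 | Unit PH2: $5,675 | Unit 2B: $5,325 | Unit 2A: $5,950 | Unit 5B: $3,175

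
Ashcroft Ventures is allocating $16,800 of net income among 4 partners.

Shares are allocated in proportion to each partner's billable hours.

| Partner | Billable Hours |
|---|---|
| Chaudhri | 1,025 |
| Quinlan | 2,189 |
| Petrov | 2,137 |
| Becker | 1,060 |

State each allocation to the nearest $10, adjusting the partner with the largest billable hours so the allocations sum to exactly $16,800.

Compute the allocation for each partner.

Total billable hours = 6,411.
Proportional shares: Chaudhri 1,025/6,411 × $16,800 = 2,686.01; Quinlan 2,189/6,411 × $16,800 = 5,736.27; Petrov 2,137/6,411 × $16,800 = 5,600.00; Becker 1,060/6,411 × $16,800 = 2,777.73.
After rounding ($10): Chaudhri $2,690; Quinlan $5,740; Petrov $5,600; Becker $2,780. Sum = $16,810.
Difference $16,800 − $16,810 = −$10 applied to largest billable hours (Quinlan): Quinlan becomes $5,730.

Chaudhri: $2,690 | Quinlan: $5,730 | Petrov: $5,600 | Becker: $2,780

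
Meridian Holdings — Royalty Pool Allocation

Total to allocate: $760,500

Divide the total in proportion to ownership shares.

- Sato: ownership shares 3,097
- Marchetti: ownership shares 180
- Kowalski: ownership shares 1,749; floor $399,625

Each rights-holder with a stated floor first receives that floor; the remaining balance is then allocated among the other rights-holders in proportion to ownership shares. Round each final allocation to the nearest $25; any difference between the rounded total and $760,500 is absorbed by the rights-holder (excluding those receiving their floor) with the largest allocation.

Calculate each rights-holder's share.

Guaranteed amounts: Kowalski $399,625. Residual $360,875.
Residual split over remaining ownership shares 3,277: Sato 341,052.75 → $341,050; Marchetti 19,822.25 → $19,825.

Sato: $341,050 · Marchetti: $19,825 · Kowalski: $399,625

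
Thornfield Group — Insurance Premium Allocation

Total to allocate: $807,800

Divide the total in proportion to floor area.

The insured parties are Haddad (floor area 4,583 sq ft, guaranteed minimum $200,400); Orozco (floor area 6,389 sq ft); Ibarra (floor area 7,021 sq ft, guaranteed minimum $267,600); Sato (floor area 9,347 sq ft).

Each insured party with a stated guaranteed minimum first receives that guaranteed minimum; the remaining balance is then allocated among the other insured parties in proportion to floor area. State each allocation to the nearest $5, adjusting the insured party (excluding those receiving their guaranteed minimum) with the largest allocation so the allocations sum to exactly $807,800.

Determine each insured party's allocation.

Haddad: $200,400 | Orozco: $137,965 | Ibarra: $267,600 | Sato: $201,835

Minimums first: Haddad $200,400; Ibarra $267,600. Remaining pool $339,800.
Remaining pool split over remaining floor area 15,736: Orozco 137,962.77 → $137,965; Sato 201,837.23 → $201,835.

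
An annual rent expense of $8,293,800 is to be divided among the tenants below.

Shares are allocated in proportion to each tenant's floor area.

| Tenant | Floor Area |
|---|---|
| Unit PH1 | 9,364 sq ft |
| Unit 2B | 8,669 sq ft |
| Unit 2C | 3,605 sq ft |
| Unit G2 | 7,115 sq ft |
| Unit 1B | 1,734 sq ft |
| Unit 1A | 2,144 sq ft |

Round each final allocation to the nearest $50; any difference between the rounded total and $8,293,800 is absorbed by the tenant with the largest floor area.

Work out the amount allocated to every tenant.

Combined floor area = 32,631.
Unrounded shares: Unit PH1 9,364/32,631 × $8,293,800 = 2,380,041.78; Unit 2B 8,669/32,631 × $8,293,800 = 2,203,394.08; Unit 2C 3,605/32,631 × $8,293,800 = 916,280.50; Unit G2 7,115/32,631 × $8,293,800 = 1,808,414.91; Unit 1B 1,734/32,631 × $8,293,800 = 440,729.65; Unit 1A 2,144/32,631 × $8,293,800 = 544,939.08.
After rounding ($50): Unit PH1 $2,380,050; Unit 2B $2,203,400; Unit 2C $916,300; Unit G2 $1,808,400; Unit 1B $440,750; Unit 1A $544,950. Sum = $8,293,850.
Difference $8,293,800 − $8,293,850 = −$50 applied to largest floor area (Unit PH1): Unit PH1 becomes $2,380,000.

Unit PH1: $2,380,000; Unit 2B: $2,203,400; Unit 2C: $916,300; Unit G2: $1,808,400; Unit 1B: $440,750; Unit 1A: $544,950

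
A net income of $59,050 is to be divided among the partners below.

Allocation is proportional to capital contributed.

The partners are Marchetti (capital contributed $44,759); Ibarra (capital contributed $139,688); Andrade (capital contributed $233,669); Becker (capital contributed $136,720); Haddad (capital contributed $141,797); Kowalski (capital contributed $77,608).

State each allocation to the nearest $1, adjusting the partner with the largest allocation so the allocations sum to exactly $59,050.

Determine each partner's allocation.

Marchetti: $3,414 | Ibarra: $10,654 | Andrade: $17,821 | Becker: $10,427 | Haddad: $10,815 | Kowalski: $5,919

Total capital contributed = 774,241.
Unrounded shares: Marchetti 44,759/774,241 × $59,050 = 3,413.69; Ibarra 139,688/774,241 × $59,050 = 10,653.76; Andrade 233,669/774,241 × $59,050 = 17,821.52; Becker 136,720/774,241 × $59,050 = 10,427.39; Haddad 141,797/774,241 × $59,050 = 10,814.61; Kowalski 77,608/774,241 × $59,050 = 5,919.03.
Rounded to nearest $1: Marchetti $3,414; Ibarra $10,654; Andrade $17,822; Becker $10,427; Haddad $10,815; Kowalski $5,919. Sum = $59,051.
Difference $59,050 − $59,051 = −$1 applied to largest allocation (Andrade): Andrade becomes $17,821.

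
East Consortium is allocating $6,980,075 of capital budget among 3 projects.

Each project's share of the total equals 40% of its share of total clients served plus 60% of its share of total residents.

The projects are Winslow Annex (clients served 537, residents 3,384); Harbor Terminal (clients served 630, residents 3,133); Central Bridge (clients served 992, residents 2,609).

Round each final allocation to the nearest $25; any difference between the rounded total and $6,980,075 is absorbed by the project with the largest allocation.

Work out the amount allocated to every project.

Totals — clients served 2,159, residents 9,126.
Composite weights (40% clients served + 60% residents): Winslow Annex 0.3220; Harbor Terminal 0.3227; Central Bridge 0.3553.
Unrounded shares: Winslow Annex 2,247,414.62; Harbor Terminal 2,252,495.40; Central Bridge 2,480,164.98.
Rounded to nearest $25: Winslow Annex $2,247,425; Harbor Terminal $2,252,500; Central Bridge $2,480,175. Sum = $6,980,100.
Difference $6,980,075 − $6,980,100 = −$25 applied to largest allocation (Central Bridge): Central Bridge becomes $2,480,150.

Winslow Annex: $2,247,425 · Harbor Terminal: $2,252,500 · Central Bridge: $2,480,150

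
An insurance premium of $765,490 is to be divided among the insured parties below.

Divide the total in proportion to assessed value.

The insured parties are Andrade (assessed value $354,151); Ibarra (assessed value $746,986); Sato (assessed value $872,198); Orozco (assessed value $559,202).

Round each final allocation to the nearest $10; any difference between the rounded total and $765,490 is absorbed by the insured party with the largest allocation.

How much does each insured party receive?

Andrade: $107,050; Ibarra: $225,790; Sato: $263,620; Orozco: $169,030

Combined assessed value = 2,532,537.
Raw shares: Andrade 354,151/2,532,537 × $765,490 = 107,046.43; Ibarra 746,986/2,532,537 × $765,490 = 225,785.57; Sato 872,198/2,532,537 × $765,490 = 263,632.42; Orozco 559,202/2,532,537 × $765,490 = 169,025.58.
At nearest $10: Andrade $107,050; Ibarra $225,790; Sato $263,630; Orozco $169,030. Sum = $765,500.
Difference $765,490 − $765,500 = −$10 applied to largest allocation (Sato): Sato becomes $263,620.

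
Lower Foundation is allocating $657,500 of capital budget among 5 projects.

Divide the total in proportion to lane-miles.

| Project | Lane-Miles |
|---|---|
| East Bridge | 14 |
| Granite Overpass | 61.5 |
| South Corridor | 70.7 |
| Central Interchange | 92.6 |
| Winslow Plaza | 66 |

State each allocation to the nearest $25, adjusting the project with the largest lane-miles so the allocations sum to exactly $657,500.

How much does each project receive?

Sum of lane-miles: 14 + 61.5 + 70.7 + 92.6 + 66 = 304.8.
Pro-rata amounts: East Bridge 30,200.13; Granite Overpass 132,664.86; South Corridor 152,510.66; Central Interchange 199,752.30; Winslow Plaza 142,372.05.
After rounding ($25): East Bridge $30,200; Granite Overpass $132,675; South Corridor $152,500; Central Interchange $199,750; Winslow Plaza $142,375. Sum = $657,500.
Rounded total matches; no reconciliation needed.

East Bridge: $30,200 | Granite Overpass: $132,675 | South Corridor: $152,500 | Central Interchange: $199,750 | Winslow Plaza: $142,375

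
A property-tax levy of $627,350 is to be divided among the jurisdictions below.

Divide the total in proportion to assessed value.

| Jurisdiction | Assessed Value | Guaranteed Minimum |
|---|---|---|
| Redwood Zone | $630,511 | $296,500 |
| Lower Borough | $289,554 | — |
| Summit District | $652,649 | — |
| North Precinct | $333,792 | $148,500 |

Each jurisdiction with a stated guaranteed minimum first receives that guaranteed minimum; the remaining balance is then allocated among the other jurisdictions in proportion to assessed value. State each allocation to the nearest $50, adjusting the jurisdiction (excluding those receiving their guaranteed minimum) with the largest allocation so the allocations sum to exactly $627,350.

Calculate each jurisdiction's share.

Redwood Zone: $296,500 | Lower Borough: $56,050 | Summit District: $126,300 | North Precinct: $148,500

Minimums first: Redwood Zone $296,500; North Precinct $148,500. Residual $182,350.
Residual split over remaining assessed value 942,203: Lower Borough 56,039.06 → $56,050; Summit District 126,310.94 → $126,300.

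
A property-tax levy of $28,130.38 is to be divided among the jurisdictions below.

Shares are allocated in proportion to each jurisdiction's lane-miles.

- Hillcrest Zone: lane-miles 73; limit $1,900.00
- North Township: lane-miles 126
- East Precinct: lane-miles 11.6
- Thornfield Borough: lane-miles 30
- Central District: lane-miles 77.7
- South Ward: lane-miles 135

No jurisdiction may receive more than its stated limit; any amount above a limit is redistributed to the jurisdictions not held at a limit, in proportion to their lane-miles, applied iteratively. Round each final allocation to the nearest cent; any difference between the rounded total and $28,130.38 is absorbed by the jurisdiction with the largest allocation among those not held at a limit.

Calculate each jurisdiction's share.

Hillcrest Zone: $1,900.00 · North Township: $8,690.58 · East Precinct: $800.09 · Thornfield Borough: $2,069.19 · Central District: $5,359.19 · South Ward: $9,311.33

Combined lane-miles = 453.3.
Pro-rata shares before constraints: Hillcrest Zone 4,530.1516; North Township 7,819.1659; East Precinct 719.8597; Thornfield Borough 1,861.7062; Central District 4,821.8189; South Ward 8,377.6777.
Cap binds for Hillcrest Zone ($1,900.00); residual $26,230.38 reallocated over remaining lane-miles 380.3.
Remaining shares: North Township 8,690.5808 → $8,690.58; East Precinct 800.0852 → $800.09; Thornfield Borough 2,069.1859 → $2,069.19; Central District 5,359.1915 → $5,359.19; South Ward 9,311.3366 → $9,311.34.
Rounding difference −$0.01 applied to South Ward → $9,311.33.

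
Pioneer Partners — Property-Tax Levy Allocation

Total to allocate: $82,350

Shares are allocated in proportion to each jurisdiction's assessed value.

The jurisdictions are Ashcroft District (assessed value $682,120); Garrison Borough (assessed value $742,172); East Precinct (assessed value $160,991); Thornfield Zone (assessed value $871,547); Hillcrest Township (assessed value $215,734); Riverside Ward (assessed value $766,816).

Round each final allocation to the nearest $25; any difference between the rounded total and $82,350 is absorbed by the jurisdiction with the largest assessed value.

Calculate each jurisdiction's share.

Total assessed value = 682,120 + 742,172 + 160,991 + 871,547 + 215,734 + 766,816 = 3,439,380.
Unrounded shares: Ashcroft District 16,332.18; Garrison Borough 17,770.02; East Precinct 3,854.65; Thornfield Zone 20,867.68; Hillcrest Township 5,165.38; Riverside Ward 18,360.08.
Rounded to nearest $25: Ashcroft District $16,325; Garrison Borough $17,775; East Precinct $3,850; Thornfield Zone $20,875; Hillcrest Township $5,175; Riverside Ward $18,350. Sum = $82,350.
Sum already equals the total — no adjustment.

Ashcroft District: $16,325 | Garrison Borough: $17,775 | East Precinct: $3,850 | Thornfield Zone: $20,875 | Hillcrest Township: $5,175 | Riverside Ward: $18,350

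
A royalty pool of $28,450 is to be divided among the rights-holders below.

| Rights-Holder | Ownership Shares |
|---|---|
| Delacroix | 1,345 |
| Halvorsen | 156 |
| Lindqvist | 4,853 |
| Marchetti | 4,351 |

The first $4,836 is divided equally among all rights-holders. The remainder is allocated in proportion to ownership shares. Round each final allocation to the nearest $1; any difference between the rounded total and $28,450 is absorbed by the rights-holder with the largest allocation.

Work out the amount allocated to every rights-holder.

Delacroix: $4,176; Halvorsen: $1,553; Lindqvist: $11,914; Marchetti: $10,807

First tranche $4,836 split equally: $1,209 each.
Remainder $23,614 by ownership shares (total 10,705): Delacroix 2,966.92 → $2,967; Halvorsen 344.12 → $344; Lindqvist 10,705.16 → $10,705; Marchetti 9,597.81 → $9,598.
Totals: Delacroix $1,209 + $2,967 = $4,176; Halvorsen $1,209 + $344 = $1,553; Lindqvist $1,209 + $10,705 = $11,914; Marchetti $1,209 + $9,598 = $10,807.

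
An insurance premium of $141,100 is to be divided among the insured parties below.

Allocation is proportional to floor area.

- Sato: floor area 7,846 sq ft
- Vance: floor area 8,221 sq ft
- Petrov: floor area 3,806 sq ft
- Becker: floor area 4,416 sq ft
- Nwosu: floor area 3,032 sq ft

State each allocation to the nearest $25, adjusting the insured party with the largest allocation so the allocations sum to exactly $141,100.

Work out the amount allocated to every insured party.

Sato: $40,525; Vance: $42,475; Petrov: $19,650; Becker: $22,800; Nwosu: $15,650

Total floor area = 27,321.
Proportional shares: Sato 7,846/27,321 × $141,100 = 40,520.87; Vance 8,221/27,321 × $141,100 = 42,457.56; Petrov 3,806/27,321 × $141,100 = 19,656.18; Becker 4,416/27,321 × $141,100 = 22,806.54; Nwosu 3,032/27,321 × $141,100 = 15,658.84.
Rounded to nearest $25: Sato $40,525; Vance $42,450; Petrov $19,650; Becker $22,800; Nwosu $15,650. Sum = $141,075.
Difference $141,100 − $141,075 = +$25 applied to largest allocation (Vance): Vance becomes $42,475.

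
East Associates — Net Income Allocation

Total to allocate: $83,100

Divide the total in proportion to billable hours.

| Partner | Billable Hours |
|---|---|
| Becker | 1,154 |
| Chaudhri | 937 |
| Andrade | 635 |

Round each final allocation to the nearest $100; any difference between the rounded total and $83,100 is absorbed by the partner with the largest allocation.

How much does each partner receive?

Combined billable hours = 2,726.
Proportional shares: Becker 1,154/2,726 × $83,100 = 35,178.80; Chaudhri 937/2,726 × $83,100 = 28,563.72; Andrade 635/2,726 × $83,100 = 19,357.48.
Rounded to nearest $100: Becker $35,200; Chaudhri $28,600; Andrade $19,400. Sum = $83,200.
Difference $83,100 − $83,200 = −$100 applied to largest allocation (Becker): Becker becomes $35,100.

Becker: $35,100 · Chaudhri: $28,600 · Andrade: $19,400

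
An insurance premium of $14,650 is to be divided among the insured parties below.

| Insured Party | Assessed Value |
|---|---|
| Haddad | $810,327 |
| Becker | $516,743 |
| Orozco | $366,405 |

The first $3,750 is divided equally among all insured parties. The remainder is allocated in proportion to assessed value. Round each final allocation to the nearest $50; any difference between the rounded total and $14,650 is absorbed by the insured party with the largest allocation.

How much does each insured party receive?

Haddad: $6,450; Becker: $4,600; Orozco: $3,600

Equal tier: $3,750 ÷ 3 = $1,250 apiece.
Remainder $10,900 by assessed value (total 1,693,475): Haddad 5,215.64 → $5,200; Becker 3,326.00 → $3,350; Orozco 2,358.35 → $2,350.
Totals: Haddad $1,250 + $5,200 = $6,450; Becker $1,250 + $3,350 = $4,600; Orozco $1,250 + $2,350 = $3,600.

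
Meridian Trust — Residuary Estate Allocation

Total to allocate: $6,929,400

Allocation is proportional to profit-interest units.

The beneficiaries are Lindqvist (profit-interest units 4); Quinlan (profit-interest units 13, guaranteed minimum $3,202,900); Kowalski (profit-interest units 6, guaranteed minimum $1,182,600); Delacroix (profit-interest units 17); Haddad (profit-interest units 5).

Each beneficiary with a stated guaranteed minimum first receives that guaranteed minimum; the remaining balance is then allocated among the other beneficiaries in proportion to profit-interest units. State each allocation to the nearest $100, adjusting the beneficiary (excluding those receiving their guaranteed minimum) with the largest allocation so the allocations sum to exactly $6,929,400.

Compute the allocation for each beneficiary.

Minimums first: Quinlan $3,202,900; Kowalski $1,182,600. Balance $2,543,900.
Balance split over remaining profit-interest units 26: Lindqvist 391,369.23 → $391,400; Delacroix 1,663,319.23 → $1,663,300; Haddad 489,211.54 → $489,200.

Lindqvist: $391,400; Quinlan: $3,202,900; Kowalski: $1,182,600; Delacroix: $1,663,300; Haddad: $489,200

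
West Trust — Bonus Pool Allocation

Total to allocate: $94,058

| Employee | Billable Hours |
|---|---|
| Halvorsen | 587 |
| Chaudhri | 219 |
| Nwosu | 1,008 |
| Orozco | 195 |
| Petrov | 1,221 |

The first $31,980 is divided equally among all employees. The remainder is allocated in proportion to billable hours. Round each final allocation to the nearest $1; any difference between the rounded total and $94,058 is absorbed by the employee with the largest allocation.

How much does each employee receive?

Equal tier: $31,980 ÷ 5 = $6,396 apiece.
Remainder $62,078 by billable hours (total 3,230): Halvorsen 11,281.67 → $11,282; Chaudhri 4,209.00 → $4,209; Nwosu 19,372.95 → $19,373; Orozco 3,747.74 → $3,748; Petrov 23,466.64 → $23,467.
Rounding difference −$1 on remainder applied to Petrov.
Totals: Halvorsen $6,396 + $11,282 = $17,678; Chaudhri $6,396 + $4,209 = $10,605; Nwosu $6,396 + $19,373 = $25,769; Orozco $6,396 + $3,748 = $10,144; Petrov $6,396 + $23,466 = $29,862.

Halvorsen: $17,678 · Chaudhri: $10,605 · Nwosu: $25,769 · Orozco: $10,144 · Petrov: $29,862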